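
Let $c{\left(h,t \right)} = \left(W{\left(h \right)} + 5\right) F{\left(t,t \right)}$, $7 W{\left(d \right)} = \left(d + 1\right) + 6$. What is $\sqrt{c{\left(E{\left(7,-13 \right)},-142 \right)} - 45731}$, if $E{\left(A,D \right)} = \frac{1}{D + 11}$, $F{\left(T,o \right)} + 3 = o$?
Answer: $\frac{i \sqrt{9131766}}{14} \approx 215.85 i$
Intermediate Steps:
$F{\left(T,o \right)} = -3 + o$
$W{\left(d \right)} = 1 + \frac{d}{7}$ ($W{\left(d \right)} = \frac{\left(d + 1\right) + 6}{7} = \frac{\left(1 + d\right) + 6}{7} = \frac{7 + d}{7} = 1 + \frac{d}{7}$)
$E{\left(A,D \right)} = \frac{1}{11 + D}$
$c{\left(h,t \right)} = \left(-3 + t\right) \left(6 + \frac{h}{7}\right)$ ($c{\left(h,t \right)} = \left(\left(1 + \frac{h}{7}\right) + 5\right) \left(-3 + t\right) = \left(6 + \frac{h}{7}\right) \left(-3 + t\right) = \left(-3 + t\right) \left(6 + \frac{h}{7}\right)$)
$\sqrt{c{\left(E{\left(7,-13 \right)},-142 \right)} - 45731} = \sqrt{\frac{\left(-3 - 142\right) \left(42 + \frac{1}{11 - 13}\right)}{7} - 45731} = \sqrt{\frac{1}{7} \left(-145\right) \left(42 + \frac{1}{-2}\right) - 45731} = \sqrt{\frac{1}{7} \left(-145\right) \left(42 - \frac{1}{2}\right) - 45731} = \sqrt{\frac{1}{7} \left(-145\right) \frac{83}{2} - 45731} = \sqrt{- \frac{12035}{14} - 45731} = \sqrt{- \frac{652269}{14}} = \frac{i \sqrt{9131766}}{14}$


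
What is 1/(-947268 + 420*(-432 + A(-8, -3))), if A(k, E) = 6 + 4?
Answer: -1/1124508 ≈ -8.8928e-7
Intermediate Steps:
A(k, E) = 10
1/(-947268 + 420*(-432 + A(-8, -3))) = 1/(-947268 + 420*(-432 + 10)) = 1/(-947268 + 420*(-422)) = 1/(-947268 - 177240) = 1/(-1124508) = -1/1124508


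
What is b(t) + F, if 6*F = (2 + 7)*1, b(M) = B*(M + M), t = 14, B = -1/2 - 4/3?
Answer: -299/6 ≈ -49.833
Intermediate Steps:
B = -11/6 (B = -1*½ - 4*⅓ = -½ - 4/3 = -11/6 ≈ -1.8333)
b(M) = -11*M/3 (b(M) = -11*(M + M)/6 = -11*M/3)
F = 3/2 (F = ((2 + 7)*1)/6 = (9*1)/6 = (⅙)*9 = 3/2 ≈ 1.5000)
b(t) + F = -11/3*14 + 3/2 = -154/3 + 3/2 = -299/6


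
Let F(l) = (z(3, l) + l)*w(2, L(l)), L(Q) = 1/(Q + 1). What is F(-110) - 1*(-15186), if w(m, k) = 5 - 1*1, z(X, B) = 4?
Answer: 14762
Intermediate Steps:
L(Q) = 1/(1 + Q)
w(m, k) = 4 (w(m, k) = 5 - 1 = 4)
F(l) = 16 + 4*l (F(l) = (4 + l)*4 = 16 + 4*l)
F(-110) - 1*(-15186) = (16 + 4*(-110)) - 1*(-15186) = (16 - 440) + 15186 = -424 + 15186 = 14762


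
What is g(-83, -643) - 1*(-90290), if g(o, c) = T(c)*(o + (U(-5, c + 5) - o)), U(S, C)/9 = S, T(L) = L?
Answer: 119225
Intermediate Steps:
U(S, C) = 9*S
g(o, c) = -45*c (g(o, c) = c*(o + (9*(-5) - o)) = c*(o + (-45 - o)) = c*(-45) = -45*c)
g(-83, -643) - 1*(-90290) = -45*(-643) - 1*(-90290) = 28935 + 90290 = 119225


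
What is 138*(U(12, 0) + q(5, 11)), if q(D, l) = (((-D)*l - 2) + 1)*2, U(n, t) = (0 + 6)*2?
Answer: -13800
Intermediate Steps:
U(n, t) = 12 (U(n, t) = 6*2 = 12)
q(D, l) = -2 - 2*D*l (q(D, l) = ((-D*l - 2) + 1)*2 = ((-2 - D*l) + 1)*2 = (-1 - D*l)*2 = -2 - 2*D*l)
138*(U(12, 0) + q(5, 11)) = 138*(12 + (-2 - 2*5*11)) = 138*(12 + (-2 - 110)) = 138*(12 - 112) = 138*(-100) = -13800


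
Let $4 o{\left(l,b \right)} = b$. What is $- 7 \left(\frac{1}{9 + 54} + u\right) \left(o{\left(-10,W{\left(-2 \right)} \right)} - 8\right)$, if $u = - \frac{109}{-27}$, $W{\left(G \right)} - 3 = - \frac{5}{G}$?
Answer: $\frac{20299}{108} \approx 187.95$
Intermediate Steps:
$W{\left(G \right)} = 3 - \frac{5}{G}$
$u = \frac{109}{27}$ ($u = \left(-109\right) \left(- \frac{1}{27}\right) = \frac{109}{27} \approx 4.037$)
$o{\left(l,b \right)} = \frac{b}{4}$
$- 7 \left(\frac{1}{9 + 54} + u\right) \left(o{\left(-10,W{\left(-2 \right)} \right)} - 8\right) = - 7 \left(\frac{1}{9 + 54} + \frac{109}{27}\right) \left(\frac{3 - \frac{5}{-2}}{4} - 8\right) = - 7 \left(\frac{1}{63} + \frac{109}{27}\right) \left(\frac{3 - - \frac{5}{2}}{4} - 8\right) = - 7 \left(\frac{1}{63} + \frac{109}{27}\right) \left(\frac{3 + \frac{5}{2}}{4} - 8\right) = - 7 \frac{766 \left(\frac{1}{4} \cdot \frac{11}{2} - 8\right)}{189} = - 7 \frac{766 \left(\frac{11}{8} - 8\right)}{189} = - 7 \cdot \frac{766}{189} \left(- \frac{53}{8}\right) = \left(-7\right) \left(- \frac{20299}{756}\right) = \frac{20299}{108}$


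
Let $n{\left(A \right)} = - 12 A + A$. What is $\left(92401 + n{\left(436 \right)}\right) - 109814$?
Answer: $-22209$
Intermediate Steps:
$n{\left(A \right)} = - 11 A$
$\left(92401 + n{\left(436 \right)}\right) - 109814 = \left(92401 - 4796\right) - 109814 = 87605 - 109814 = -22209$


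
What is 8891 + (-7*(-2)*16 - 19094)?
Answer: -9979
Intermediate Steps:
8891 + (-7*(-2)*16 - 19094) = 8891 + (14*16 - 19094) = 8891 + (224 - 19094) = 8891 - 18870 = -9979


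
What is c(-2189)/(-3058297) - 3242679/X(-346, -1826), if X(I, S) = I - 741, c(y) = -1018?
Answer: 9917076564229/3324368839 ≈ 2983.1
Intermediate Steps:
X(I, S) = -741 + I
c(-2189)/(-3058297) - 3242679/X(-346, -1826) = -1018/(-3058297) - 3242679/(-741 - 346) = -1018*(-1/3058297) - 3242679/(-1087) = 1018/3058297 - 3242679*(-1/1087) = 1018/3058297 + 3242679/1087 = 9917076564229/3324368839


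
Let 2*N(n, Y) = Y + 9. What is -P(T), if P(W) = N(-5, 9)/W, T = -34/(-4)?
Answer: -18/17 ≈ -1.0588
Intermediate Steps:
N(n, Y) = 9/2 + Y/2 (N(n, Y) = (Y + 9)/2 = (9 + Y)/2 = 9/2 + Y/2)
T = 17/2 (T = -34*(-¼) = 17/2 ≈ 8.5000)
P(W) = 9/W (P(W) = (9/2 + (½)*9)/W = (9/2 + 9/2)/W = 9/W)
-P(T) = -9/17/2 = -9*2/17 = -1*18/17 = -18/17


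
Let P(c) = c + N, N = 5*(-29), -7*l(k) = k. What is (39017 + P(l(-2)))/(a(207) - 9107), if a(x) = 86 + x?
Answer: -45351/10283 ≈ -4.4103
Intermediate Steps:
l(k) = -k/7
N = -145
P(c) = -145 + c (P(c) = c - 145 = -145 + c)
(39017 + P(l(-2)))/(a(207) - 9107) = (39017 + (-145 - ⅐*(-2)))/((86 + 207) - 9107) = (39017 + (-145 + 2/7))/(293 - 9107) = (39017 - 1013/7)/(-8814) = (272106/7)*(-1/8814) = -45351/10283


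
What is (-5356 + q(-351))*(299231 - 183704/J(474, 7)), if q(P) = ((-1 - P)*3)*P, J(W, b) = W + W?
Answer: -26499399102826/237 ≈ -1.1181e+11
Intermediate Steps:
J(W, b) = 2*W
q(P) = P*(-3 - 3*P) (q(P) = (-3 - 3*P)*P = P*(-3 - 3*P))
(-5356 + q(-351))*(299231 - 183704/J(474, 7)) = (-5356 - 3*(-351)*(1 - 351))*(299231 - 183704/(2*474)) = (-5356 - 3*(-351)*(-350))*(299231 - 183704/948) = (-5356 - 368550)*(299231 - 183704*1/948) = -373906*(299231 - 45926/237) = -373906*70871821/237 = -26499399102826/237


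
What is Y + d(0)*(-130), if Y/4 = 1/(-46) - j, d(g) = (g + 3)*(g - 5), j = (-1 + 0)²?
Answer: 44756/23 ≈ 1945.9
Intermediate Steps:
j = 1 (j = (-1)² = 1)
d(g) = (-5 + g)*(3 + g) (d(g) = (3 + g)*(-5 + g) = (-5 + g)*(3 + g))
Y = -94/23 (Y = 4*(1/(-46) - 1*1) = 4*(-1/46 - 1) = 4*(-47/46) = -94/23 ≈ -4.0870)
Y + d(0)*(-130) = -94/23 + (-15 + 0² - 2*0)*(-130) = -94/23 + (-15 + 0 + 0)*(-130) = -94/23 - 15*(-130) = -94/23 + 1950 = 44756/23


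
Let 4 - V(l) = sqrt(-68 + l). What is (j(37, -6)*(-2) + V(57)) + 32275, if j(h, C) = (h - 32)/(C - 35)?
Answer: 1323449/41 - I*sqrt(11) ≈ 32279.0 - 3.3166*I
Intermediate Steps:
j(h, C) = (-32 + h)/(-35 + C)
V(l) = 4 - sqrt(-68 + l)
(j(37, -6)*(-2) + V(57)) + 32275 = (((-32 + 37)/(-35 - 6))*(-2) + (4 - sqrt(-68 + 57))) + 32275 = ((5/(-41))*(-2) + (4 - sqrt(-11))) + 32275 = (-1/41*5*(-2) + (4 - I*sqrt(11))) + 32275 = (-5/41*(-2) + (4 - I*sqrt(11))) + 32275 = (10/41 + (4 - I*sqrt(11))) + 32275 = (174/41 - I*sqrt(11)) + 32275 = 1323449/41 - I*sqrt(11)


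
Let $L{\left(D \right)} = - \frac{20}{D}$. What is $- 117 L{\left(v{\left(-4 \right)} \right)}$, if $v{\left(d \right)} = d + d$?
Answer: $- \frac{585}{2} \approx -292.5$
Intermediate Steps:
$v{\left(d \right)} = 2 d$
$- 117 L{\left(v{\left(-4 \right)} \right)} = - 117 \left(- \frac{20}{2 \left(-4\right)}\right) = - 117 \left(- \frac{20}{-8}\right) = - 117 \left(\left(-20\right) \left(- \frac{1}{8}\right)\right) = \left(-117\right) \frac{5}{2} = - \frac{585}{2}$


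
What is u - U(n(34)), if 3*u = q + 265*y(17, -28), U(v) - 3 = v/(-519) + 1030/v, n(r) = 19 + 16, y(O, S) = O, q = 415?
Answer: 5840552/3633 ≈ 1607.6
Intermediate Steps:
n(r) = 35
U(v) = 3 + 1030/v - v/519 (U(v) = 3 + (v/(-519) + 1030/v) = 3 + (v*(-1/519) + 1030/v) = 3 + (-v/519 + 1030/v) = 3 + (1030/v - v/519) = 3 + 1030/v - v/519)
u = 1640 (u = (415 + 265*17)/3 = (415 + 4505)/3 = (1/3)*4920 = 1640)
u - U(n(34)) = 1640 - (3 + 1030/35 - 1/519*35) = 1640 - (3 + 1030*(1/35) - 35/519) = 1640 - (3 + 206/7 - 35/519) = 1640 - 1*117568/3633 = 1640 - 117568/3633 = 5840552/3633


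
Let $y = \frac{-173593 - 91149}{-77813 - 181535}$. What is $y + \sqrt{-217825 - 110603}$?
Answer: $\frac{132371}{129674} + 6 i \sqrt{9123} \approx 1.0208 + 573.09 i$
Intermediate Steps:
$y = \frac{132371}{129674}$ ($y = - \frac{264742}{-259348} = \left(-264742\right) \left(- \frac{1}{259348}\right) = \frac{132371}{129674} \approx 1.0208$)
$y + \sqrt{-217825 - 110603} = \frac{132371}{129674} + \sqrt{-217825 - 110603} = \frac{132371}{129674} + \sqrt{-328428} = \frac{132371}{129674} + 6 i \sqrt{9123}$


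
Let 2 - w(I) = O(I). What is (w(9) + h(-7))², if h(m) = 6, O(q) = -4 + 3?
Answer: 81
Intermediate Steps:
O(q) = -1
w(I) = 3 (w(I) = 2 - 1*(-1) = 2 + 1 = 3)
(w(9) + h(-7))² = (3 + 6)² = 9² = 81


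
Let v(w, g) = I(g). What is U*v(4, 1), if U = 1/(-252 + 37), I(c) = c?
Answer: -1/215 ≈ -0.0046512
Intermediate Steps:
v(w, g) = g
U = -1/215 (U = 1/(-215) = -1/215 ≈ -0.0046512)
U*v(4, 1) = -1/215*1 = -1/215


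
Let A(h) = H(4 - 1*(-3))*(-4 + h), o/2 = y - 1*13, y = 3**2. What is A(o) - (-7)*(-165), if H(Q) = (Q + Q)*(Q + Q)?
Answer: -3507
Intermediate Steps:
y = 9
H(Q) = 4*Q**2 (H(Q) = (2*Q)*(2*Q) = 4*Q**2)
o = -8 (o = 2*(9 - 1*13) = 2*(9 - 13) = 2*(-4) = -8)
A(h) = -784 + 196*h (A(h) = (4*(4 - 1*(-3))**2)*(-4 + h) = (4*(4 + 3)**2)*(-4 + h) = (4*7**2)*(-4 + h) = (4*49)*(-4 + h) = 196*(-4 + h) = -784 + 196*h)
A(o) - (-7)*(-165) = (-784 + 196*(-8)) - (-7)*(-165) = (-784 - 1568) - 1*1155 = -2352 - 1155 = -3507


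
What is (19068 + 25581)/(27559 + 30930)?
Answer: 44649/58489 ≈ 0.76337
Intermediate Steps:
(19068 + 25581)/(27559 + 30930) = 44649/58489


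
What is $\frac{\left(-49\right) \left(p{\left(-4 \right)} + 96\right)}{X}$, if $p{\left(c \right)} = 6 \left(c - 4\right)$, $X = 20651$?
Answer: $- \frac{2352}{20651} \approx -0.11389$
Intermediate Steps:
$p{\left(c \right)} = -24 + 6 c$ ($p{\left(c \right)} = 6 \left(-4 + c\right) = -24 + 6 c$)
$\frac{\left(-49\right) \left(p{\left(-4 \right)} + 96\right)}{X} = \frac{\left(-49\right) \left(\left(-24 + 6 \left(-4\right)\right) + 96\right)}{20651} = - 49 \left(\left(-24 - 24\right) + 96\right) \frac{1}{20651} = - 49 \left(-48 + 96\right) \frac{1}{20651} = \left(-49\right) 48 \cdot \frac{1}{20651} = \left(-2352\right) \frac{1}{20651} = - \frac{2352}{20651}$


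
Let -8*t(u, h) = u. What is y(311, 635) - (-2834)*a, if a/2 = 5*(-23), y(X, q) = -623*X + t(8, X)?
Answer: -845574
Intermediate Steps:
t(u, h) = -u/8
y(X, q) = -1 - 623*X (y(X, q) = -623*X - 1/8*8 = -623*X - 1 = -1 - 623*X)
a = -230 (a = 2*(5*(-23)) = 2*(-115) = -230)
y(311, 635) - (-2834)*a = (-1 - 623*311) - (-2834)*(-230) = (-1 - 193753) - 1*651820 = -193754 - 651820 = -845574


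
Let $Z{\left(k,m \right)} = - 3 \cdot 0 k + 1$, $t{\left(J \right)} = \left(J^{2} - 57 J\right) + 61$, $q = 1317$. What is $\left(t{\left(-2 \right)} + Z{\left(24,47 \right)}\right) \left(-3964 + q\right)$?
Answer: $-476460$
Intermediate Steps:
$t{\left(J \right)} = 61 + J^{2} - 57 J$
$Z{\left(k,m \right)} = 1$ ($Z{\left(k,m \right)} = \left(-3\right) 0 + 1 = 0 + 1 = 1$)
$\left(t{\left(-2 \right)} + Z{\left(24,47 \right)}\right) \left(-3964 + q\right) = \left(\left(61 + \left(-2\right)^{2} - -114\right) + 1\right) \left(-3964 + 1317\right) = \left(\left(61 + 4 + 114\right) + 1\right) \left(-2647\right) = \left(179 + 1\right) \left(-2647\right) = 180 \left(-2647\right) = -476460$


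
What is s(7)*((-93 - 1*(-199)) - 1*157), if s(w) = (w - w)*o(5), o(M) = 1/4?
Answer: 0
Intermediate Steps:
o(M) = ¼
s(w) = 0 (s(w) = (w - w)*(¼) = 0*(¼) = 0)
s(7)*((-93 - 1*(-199)) - 1*157) = 0*((-93 - 1*(-199)) - 1*157) = 0*((-93 + 199) - 157) = 0*(106 - 157) = 0*(-51) = 0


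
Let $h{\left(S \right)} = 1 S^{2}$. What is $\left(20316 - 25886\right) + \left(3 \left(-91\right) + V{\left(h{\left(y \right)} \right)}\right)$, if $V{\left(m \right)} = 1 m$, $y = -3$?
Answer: $-5834$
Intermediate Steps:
$h{\left(S \right)} = S^{2}$
$V{\left(m \right)} = m$
$\left(20316 - 25886\right) + \left(3 \left(-91\right) + V{\left(h{\left(y \right)} \right)}\right) = \left(20316 - 25886\right) + \left(3 \left(-91\right) + \left(-3\right)^{2}\right) = -5570 + \left(-273 + 9\right) = -5570 - 264 = -5834$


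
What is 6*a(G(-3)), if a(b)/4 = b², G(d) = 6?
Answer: 864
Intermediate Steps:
a(b) = 4*b²
6*a(G(-3)) = 6*(4*6²) = 6*(4*36) = 6*144 = 864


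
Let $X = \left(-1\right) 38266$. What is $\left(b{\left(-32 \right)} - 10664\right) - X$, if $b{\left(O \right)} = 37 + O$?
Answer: $27607$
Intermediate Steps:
$X = -38266$
$\left(b{\left(-32 \right)} - 10664\right) - X = \left(\left(37 - 32\right) - 10664\right) - -38266 = \left(5 - 10664\right) + 38266 = -10659 + 38266 = 27607$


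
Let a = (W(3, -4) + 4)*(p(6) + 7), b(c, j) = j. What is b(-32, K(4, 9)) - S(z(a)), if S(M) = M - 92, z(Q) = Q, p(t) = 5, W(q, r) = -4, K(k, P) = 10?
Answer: 102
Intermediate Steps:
a = 0 (a = (-4 + 4)*(5 + 7) = 0*12 = 0)
S(M) = -92 + M
b(-32, K(4, 9)) - S(z(a)) = 10 - (-92 + 0) = 10 - 1*(-92) = 10 + 92 = 102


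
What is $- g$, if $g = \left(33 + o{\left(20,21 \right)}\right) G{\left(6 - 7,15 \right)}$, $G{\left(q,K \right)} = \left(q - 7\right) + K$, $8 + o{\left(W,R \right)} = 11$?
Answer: $-252$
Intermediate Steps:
$o{\left(W,R \right)} = 3$ ($o{\left(W,R \right)} = -8 + 11 = 3$)
$G{\left(q,K \right)} = -7 + K + q$ ($G{\left(q,K \right)} = \left(-7 + q\right) + K = -7 + K + q$)
$g = 252$ ($g = \left(33 + 3\right) \left(-7 + 15 + \left(6 - 7\right)\right) = 36 \left(-7 + 15 - 1\right) = 36 \cdot 7 = 252$)
$- g = \left(-1\right) 252 = -252$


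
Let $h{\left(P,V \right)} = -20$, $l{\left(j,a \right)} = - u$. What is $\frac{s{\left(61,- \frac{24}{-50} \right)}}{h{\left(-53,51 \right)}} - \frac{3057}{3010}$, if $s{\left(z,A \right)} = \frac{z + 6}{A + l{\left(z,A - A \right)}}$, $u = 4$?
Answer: $- \frac{33857}{529760} \approx -0.06391$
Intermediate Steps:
$l{\left(j,a \right)} = -4$ ($l{\left(j,a \right)} = \left(-1\right) 4 = -4$)
$s{\left(z,A \right)} = \frac{6 + z}{-4 + A}$ ($s{\left(z,A \right)} = \frac{z + 6}{A - 4} = \frac{6 + z}{-4 + A}$)
$\frac{s{\left(61,- \frac{24}{-50} \right)}}{h{\left(-53,51 \right)}} - \frac{3057}{3010} = \frac{\frac{1}{-4 - \frac{24}{-50}} \left(6 + 61\right)}{-20} - \frac{3057}{3010} = \frac{1}{-4 - - \frac{12}{25}} \cdot 67 \left(- \frac{1}{20}\right) - \frac{3057}{3010} = \frac{1}{-4 + \frac{12}{25}} \cdot 67 \left(- \frac{1}{20}\right) - \frac{3057}{3010} = \frac{1}{- \frac{88}{25}} \cdot 67 \left(- \frac{1}{20}\right) - \frac{3057}{3010} = \left(- \frac{25}{88}\right) 67 \left(- \frac{1}{20}\right) - \frac{3057}{3010} = \left(- \frac{1675}{88}\right) \left(- \frac{1}{20}\right) - \frac{3057}{3010} = \frac{335}{352} - \frac{3057}{3010} = - \frac{33857}{529760}$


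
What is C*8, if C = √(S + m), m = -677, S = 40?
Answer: 56*I*√13 ≈ 201.91*I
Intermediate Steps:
C = 7*I*√13 (C = √(40 - 677) = √(-637) = 7*I*√13 ≈ 25.239*I)
C*8 = (7*I*√13)*8 = 56*I*√13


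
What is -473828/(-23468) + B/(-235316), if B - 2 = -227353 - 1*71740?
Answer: 29629594309/1380598972 ≈ 21.461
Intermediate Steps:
B = -299091 (B = 2 + (-227353 - 1*71740) = 2 + (-227353 - 71740) = 2 - 299093 = -299091)
-473828/(-23468) + B/(-235316) = -473828/(-23468) - 299091/(-235316) = -473828*(-1/23468) - 299091*(-1/235316) = 118457/5867 + 299091/235316 = 29629594309/1380598972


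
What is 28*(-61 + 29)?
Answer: -896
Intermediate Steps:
28*(-61 + 29) = 28*(-32) = -896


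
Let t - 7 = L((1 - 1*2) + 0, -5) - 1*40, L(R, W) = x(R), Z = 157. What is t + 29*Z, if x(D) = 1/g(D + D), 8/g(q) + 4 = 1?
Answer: 36157/8 ≈ 4519.6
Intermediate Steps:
g(q) = -8/3 (g(q) = 8/(-4 + 1) = 8/(-3) = 8*(-1/3) = -8/3)
x(D) = -3/8 (x(D) = 1/(-8/3) = -3/8)
L(R, W) = -3/8
t = -267/8 (t = 7 + (-3/8 - 1*40) = 7 + (-3/8 - 40) = 7 - 323/8 = -267/8 ≈ -33.375)
t + 29*Z = -267/8 + 29*157 = -267/8 + 4553 = 36157/8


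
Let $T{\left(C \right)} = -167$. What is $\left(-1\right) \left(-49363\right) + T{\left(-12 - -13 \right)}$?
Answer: $49196$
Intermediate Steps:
$\left(-1\right) \left(-49363\right) + T{\left(-12 - -13 \right)} = \left(-1\right) \left(-49363\right) - 167 = 49363 - 167 = 49196$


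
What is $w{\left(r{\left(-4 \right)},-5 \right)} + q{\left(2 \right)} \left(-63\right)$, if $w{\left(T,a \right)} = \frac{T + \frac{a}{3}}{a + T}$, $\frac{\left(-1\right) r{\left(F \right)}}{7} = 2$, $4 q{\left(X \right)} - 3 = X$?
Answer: $- \frac{17767}{228} \approx -77.925$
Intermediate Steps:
$q{\left(X \right)} = \frac{3}{4} + \frac{X}{4}$
$r{\left(F \right)} = -14$ ($r{\left(F \right)} = \left(-7\right) 2 = -14$)
$w{\left(T,a \right)} = \frac{T + \frac{a}{3}}{T + a}$ ($w{\left(T,a \right)} = \frac{T + a \frac{1}{3}}{T + a} = \frac{T + \frac{a}{3}}{T + a}$)
$w{\left(r{\left(-4 \right)},-5 \right)} + q{\left(2 \right)} \left(-63\right) = \frac{-14 + \frac{1}{3} \left(-5\right)}{-14 - 5} + \left(\frac{3}{4} + \frac{1}{4} \cdot 2\right) \left(-63\right) = \frac{-14 - \frac{5}{3}}{-19} + \left(\frac{3}{4} + \frac{1}{2}\right) \left(-63\right) = \left(- \frac{1}{19}\right) \left(- \frac{47}{3}\right) + \frac{5}{4} \left(-63\right) = \frac{47}{57} - \frac{315}{4} = - \frac{17767}{228}$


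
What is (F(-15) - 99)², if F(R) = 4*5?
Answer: 6241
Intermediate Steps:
F(R) = 20
(F(-15) - 99)² = (20 - 99)² = (-79)² = 6241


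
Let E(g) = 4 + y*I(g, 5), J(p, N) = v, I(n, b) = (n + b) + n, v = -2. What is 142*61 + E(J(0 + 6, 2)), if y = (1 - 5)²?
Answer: 8682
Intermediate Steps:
I(n, b) = b + 2*n (I(n, b) = (b + n) + n = b + 2*n)
y = 16 (y = (-4)² = 16)
J(p, N) = -2
E(g) = 84 + 32*g (E(g) = 4 + 16*(5 + 2*g) = 4 + (80 + 32*g) = 84 + 32*g)
142*61 + E(J(0 + 6, 2)) = 142*61 + (84 + 32*(-2)) = 8662 + (84 - 64) = 8662 + 20 = 8682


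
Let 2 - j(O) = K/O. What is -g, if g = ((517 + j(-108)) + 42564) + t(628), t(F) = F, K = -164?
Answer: -1180156/27 ≈ -43710.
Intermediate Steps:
j(O) = 2 + 164/O (j(O) = 2 - (-164)/O = 2 + 164/O)
g = 1180156/27 (g = ((517 + (2 + 164/(-108))) + 42564) + 628 = ((517 + (2 + 164*(-1/108))) + 42564) + 628 = ((517 + (2 - 41/27)) + 42564) + 628 = ((517 + 13/27) + 42564) + 628 = (13972/27 + 42564) + 628 = 1163200/27 + 628 = 1180156/27 ≈ 43710.)
-g = -1*1180156/27 = -1180156/27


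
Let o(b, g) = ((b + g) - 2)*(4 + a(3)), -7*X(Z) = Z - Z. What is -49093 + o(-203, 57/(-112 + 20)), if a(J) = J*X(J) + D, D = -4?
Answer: -49093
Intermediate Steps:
X(Z) = 0 (X(Z) = -(Z - Z)/7 = -⅐*0 = 0)
a(J) = -4 (a(J) = J*0 - 4 = 0 - 4 = -4)
o(b, g) = 0 (o(b, g) = ((b + g) - 2)*(4 - 4) = (-2 + b + g)*0 = 0)
-49093 + o(-203, 57/(-112 + 20)) = -49093 + 0 = -49093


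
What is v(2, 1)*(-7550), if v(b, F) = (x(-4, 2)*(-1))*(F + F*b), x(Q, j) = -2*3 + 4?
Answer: -45300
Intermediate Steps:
x(Q, j) = -2 (x(Q, j) = -6 + 4 = -2)
v(b, F) = 2*F + 2*F*b (v(b, F) = (-2*(-1))*(F + F*b) = 2*(F + F*b) = 2*F + 2*F*b)
v(2, 1)*(-7550) = (2*1*(1 + 2))*(-7550) = (2*1*3)*(-7550) = 6*(-7550) = -45300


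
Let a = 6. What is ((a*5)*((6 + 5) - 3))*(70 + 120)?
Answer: 45600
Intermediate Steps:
((a*5)*((6 + 5) - 3))*(70 + 120) = ((6*5)*((6 + 5) - 3))*(70 + 120) = (30*(11 - 3))*190 = (30*8)*190 = 240*190 = 45600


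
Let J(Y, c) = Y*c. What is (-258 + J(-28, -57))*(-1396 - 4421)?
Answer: -7783146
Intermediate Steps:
(-258 + J(-28, -57))*(-1396 - 4421) = (-258 - 28*(-57))*(-1396 - 4421) = (-258 + 1596)*(-5817) = 1338*(-5817) = -7783146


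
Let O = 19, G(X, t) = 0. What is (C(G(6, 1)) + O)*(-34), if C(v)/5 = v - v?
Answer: -646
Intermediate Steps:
C(v) = 0 (C(v) = 5*(v - v) = 5*0 = 0)
(C(G(6, 1)) + O)*(-34) = (0 + 19)*(-34) = 19*(-34) = -646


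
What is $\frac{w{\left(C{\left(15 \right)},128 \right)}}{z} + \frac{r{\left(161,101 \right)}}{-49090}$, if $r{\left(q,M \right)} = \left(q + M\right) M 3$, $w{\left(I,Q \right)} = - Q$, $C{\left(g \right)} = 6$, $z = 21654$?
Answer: $- \frac{431326991}{265748715} \approx -1.6231$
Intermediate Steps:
$r{\left(q,M \right)} = 3 M \left(M + q\right)$ ($r{\left(q,M \right)} = \left(M + q\right) M 3 = M \left(M + q\right) 3 = 3 M \left(M + q\right)$)
$\frac{w{\left(C{\left(15 \right)},128 \right)}}{z} + \frac{r{\left(161,101 \right)}}{-49090} = \frac{\left(-1\right) 128}{21654} + \frac{3 \cdot 101 \left(101 + 161\right)}{-49090} = \left(-128\right) \frac{1}{21654} + 3 \cdot 101 \cdot 262 \left(- \frac{1}{49090}\right) = - \frac{64}{10827} + 79386 \left(- \frac{1}{49090}\right) = - \frac{64}{10827} - \frac{39693}{24545} = - \frac{431326991}{265748715}$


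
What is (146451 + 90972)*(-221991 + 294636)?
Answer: 17247593835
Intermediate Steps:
(146451 + 90972)*(-221991 + 294636) = 237423*72645 = 17247593835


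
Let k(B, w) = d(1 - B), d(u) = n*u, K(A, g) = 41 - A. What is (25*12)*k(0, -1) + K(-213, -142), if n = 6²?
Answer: 11054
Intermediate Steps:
n = 36
d(u) = 36*u
k(B, w) = 36 - 36*B (k(B, w) = 36*(1 - B) = 36 - 36*B)
(25*12)*k(0, -1) + K(-213, -142) = (25*12)*(36 - 36*0) + (41 - 1*(-213)) = 300*(36 + 0) + (41 + 213) = 300*36 + 254 = 10800 + 254 = 11054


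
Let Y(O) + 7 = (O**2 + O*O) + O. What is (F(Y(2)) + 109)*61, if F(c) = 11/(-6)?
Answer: 39223/6 ≈ 6537.2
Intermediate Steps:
Y(O) = -7 + O + 2*O**2 (Y(O) = -7 + ((O**2 + O*O) + O) = -7 + ((O**2 + O**2) + O) = -7 + (2*O**2 + O) = -7 + (O + 2*O**2) = -7 + O + 2*O**2)
F(c) = -11/6 (F(c) = 11*(-1/6) = -11/6)
(F(Y(2)) + 109)*61 = (-11/6 + 109)*61 = (643/6)*61 = 39223/6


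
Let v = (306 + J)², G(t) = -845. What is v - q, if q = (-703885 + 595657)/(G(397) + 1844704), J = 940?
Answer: 2862620707472/1843859 ≈ 1.5525e+6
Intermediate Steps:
q = -108228/1843859 (q = (-703885 + 595657)/(-845 + 1844704) = -108228/1843859 ≈ -0.058696)
v = 1552516 (v = (306 + 940)² = 1246² = 1552516)
v - q = 1552516 - 1*(-108228/1843859) = 1552516 + 108228/1843859 = 2862620707472/1843859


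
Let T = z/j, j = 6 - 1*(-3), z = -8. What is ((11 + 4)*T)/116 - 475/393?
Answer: -15085/11397 ≈ -1.3236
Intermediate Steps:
j = 9 (j = 6 + 3 = 9)
T = -8/9 ≈ -0.88889
((11 + 4)*T)/116 - 475/393 = ((11 + 4)*(-8/9))/116 - 475/393 = (15*(-8/9))*(1/116) - 475*1/393 = -40/3*1/116 - 475/393 = -10/87 - 475/393 = -15085/11397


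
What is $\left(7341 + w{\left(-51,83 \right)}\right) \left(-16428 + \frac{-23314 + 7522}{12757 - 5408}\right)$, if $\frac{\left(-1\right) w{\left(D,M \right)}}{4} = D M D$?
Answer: $\frac{103380922710324}{7349} \approx 1.4067 \cdot 10^{10}$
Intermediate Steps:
$w{\left(D,M \right)} = - 4 M D^{2}$ ($w{\left(D,M \right)} = - 4 D M D = - 4 M D^{2}$)
$\left(7341 + w{\left(-51,83 \right)}\right) \left(-16428 + \frac{-23314 + 7522}{12757 - 5408}\right) = \left(7341 - 332 \left(-51\right)^{2}\right) \left(-16428 + \frac{-23314 + 7522}{12757 - 5408}\right) = \left(7341 - 332 \cdot 2601\right) \left(-16428 - \frac{15792}{7349}\right) = \left(7341 - 863532\right) \left(-16428 - \frac{15792}{7349}\right) = - 856191 \left(-16428 - \frac{15792}{7349}\right) = \left(-856191\right) \left(- \frac{120745164}{7349}\right) = \frac{103380922710324}{7349}$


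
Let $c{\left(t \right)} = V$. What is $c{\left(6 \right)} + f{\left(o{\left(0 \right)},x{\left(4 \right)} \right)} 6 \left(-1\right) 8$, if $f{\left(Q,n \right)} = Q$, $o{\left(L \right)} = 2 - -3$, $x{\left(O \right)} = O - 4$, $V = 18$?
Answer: $-222$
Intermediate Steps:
$x{\left(O \right)} = -4 + O$ ($x{\left(O \right)} = O - 4 = -4 + O$)
$o{\left(L \right)} = 5$ ($o{\left(L \right)} = 2 + 3 = 5$)
$c{\left(t \right)} = 18$
$c{\left(6 \right)} + f{\left(o{\left(0 \right)},x{\left(4 \right)} \right)} 6 \left(-1\right) 8 = 18 + 5 \cdot 6 \left(-1\right) 8 = 18 + 5 \left(\left(-6\right) 8\right) = 18 + 5 \left(-48\right) = 18 - 240 = -222$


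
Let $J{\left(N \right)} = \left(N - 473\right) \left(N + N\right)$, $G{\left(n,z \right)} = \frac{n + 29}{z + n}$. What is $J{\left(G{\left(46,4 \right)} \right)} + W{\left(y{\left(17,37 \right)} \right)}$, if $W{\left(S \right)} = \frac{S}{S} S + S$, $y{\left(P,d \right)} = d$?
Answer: $- \frac{2681}{2} \approx -1340.5$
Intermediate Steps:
$G{\left(n,z \right)} = \frac{29 + n}{n + z}$
$J{\left(N \right)} = 2 N \left(-473 + N\right)$ ($J{\left(N \right)} = \left(-473 + N\right) 2 N = 2 N \left(-473 + N\right)$)
$W{\left(S \right)} = 2 S$ ($W{\left(S \right)} = 1 S + S = S + S = 2 S$)
$J{\left(G{\left(46,4 \right)} \right)} + W{\left(y{\left(17,37 \right)} \right)} = 2 \frac{29 + 46}{46 + 4} \left(-473 + \frac{29 + 46}{46 + 4}\right) + 2 \cdot 37 = 2 \cdot \frac{1}{50} \cdot 75 \left(-473 + \frac{1}{50} \cdot 75\right) + 74 = 2 \cdot \frac{3}{2} \left(-473 + \frac{3}{2}\right) + 74 = 2 \cdot \frac{3}{2} \left(- \frac{943}{2}\right) + 74 = - \frac{2829}{2} + 74 = - \frac{2681}{2}$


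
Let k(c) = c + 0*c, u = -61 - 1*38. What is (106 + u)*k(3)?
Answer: 21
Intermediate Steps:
u = -99 (u = -61 - 38 = -99)
k(c) = c (k(c) = c + 0 = c)
(106 + u)*k(3) = (106 - 99)*3 = 7*3 = 21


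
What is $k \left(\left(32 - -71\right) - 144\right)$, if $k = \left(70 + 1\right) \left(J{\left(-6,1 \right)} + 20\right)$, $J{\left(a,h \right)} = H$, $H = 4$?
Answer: $-69864$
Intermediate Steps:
$J{\left(a,h \right)} = 4$
$k = 1704$ ($k = \left(70 + 1\right) \left(4 + 20\right) = 71 \cdot 24 = 1704$)
$k \left(\left(32 - -71\right) - 144\right) = 1704 \left(\left(32 - -71\right) - 144\right) = 1704 \left(\left(32 + 71\right) - 144\right) = 1704 \left(103 - 144\right) = 1704 \left(-41\right) = -69864$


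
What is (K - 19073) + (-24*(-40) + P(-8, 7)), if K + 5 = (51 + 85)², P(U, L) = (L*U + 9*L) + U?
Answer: 377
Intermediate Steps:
P(U, L) = U + 9*L + L*U (P(U, L) = (9*L + L*U) + U = U + 9*L + L*U)
K = 18491 (K = -5 + (51 + 85)² = -5 + 136² = -5 + 18496 = 18491)
(K - 19073) + (-24*(-40) + P(-8, 7)) = (18491 - 19073) + (-24*(-40) + (-8 + 9*7 + 7*(-8))) = -582 + (960 + (-8 + 63 - 56)) = -582 + (960 - 1) = -582 + 959 = 377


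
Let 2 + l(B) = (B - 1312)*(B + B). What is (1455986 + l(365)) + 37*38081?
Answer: 2173671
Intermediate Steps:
l(B) = -2 + 2*B*(-1312 + B) (l(B) = -2 + (B - 1312)*(B + B) = -2 + (-1312 + B)*(2*B) = -2 + 2*B*(-1312 + B))
(1455986 + l(365)) + 37*38081 = (1455986 + (-2 - 2624*365 + 2*365²)) + 37*38081 = (1455986 + (-2 - 957760 + 2*133225)) + 1408997 = (1455986 + (-2 - 957760 + 266450)) + 1408997 = (1455986 - 691312) + 1408997 = 764674 + 1408997 = 2173671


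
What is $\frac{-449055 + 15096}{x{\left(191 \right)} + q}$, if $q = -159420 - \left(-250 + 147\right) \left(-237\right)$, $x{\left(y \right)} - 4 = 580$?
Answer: $\frac{433959}{183247} \approx 2.3682$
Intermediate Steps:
$x{\left(y \right)} = 584$ ($x{\left(y \right)} = 4 + 580 = 584$)
$q = -183831$ ($q = -159420 - \left(-103\right) \left(-237\right) = -159420 - 24411 = -183831$)
$\frac{-449055 + 15096}{x{\left(191 \right)} + q} = \frac{-449055 + 15096}{584 - 183831} = - \frac{433959}{-183247} = \left(-433959\right) \left(- \frac{1}{183247}\right) = \frac{433959}{183247}$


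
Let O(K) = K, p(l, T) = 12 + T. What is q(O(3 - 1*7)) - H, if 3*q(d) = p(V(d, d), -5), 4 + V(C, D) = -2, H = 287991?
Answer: -863966/3 ≈ -2.8799e+5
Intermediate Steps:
V(C, D) = -6 (V(C, D) = -4 - 2 = -6)
q(d) = 7/3 (q(d) = (12 - 5)/3 = (⅓)*7 = 7/3)
q(O(3 - 1*7)) - H = 7/3 - 1*287991 = 7/3 - 287991 = -863966/3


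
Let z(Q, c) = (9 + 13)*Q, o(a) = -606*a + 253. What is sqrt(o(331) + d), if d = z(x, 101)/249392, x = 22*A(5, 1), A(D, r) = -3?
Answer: I*sqrt(1608985754909)/2834 ≈ 447.59*I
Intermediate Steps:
x = -66 (x = 22*(-3) = -66)
o(a) = 253 - 606*a
z(Q, c) = 22*Q
d = -33/5668 (d = (22*(-66))/249392 = -1452*1/249392 = -33/5668 ≈ -0.0058222)
sqrt(o(331) + d) = sqrt((253 - 606*331) - 33/5668) = sqrt((253 - 200586) - 33/5668) = sqrt(-200333 - 33/5668) = sqrt(-1135487477/5668) = I*sqrt(1608985754909)/2834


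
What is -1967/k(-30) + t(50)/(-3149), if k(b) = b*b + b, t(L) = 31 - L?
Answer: -6177553/2739630 ≈ -2.2549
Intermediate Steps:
k(b) = b + b² (k(b) = b² + b = b + b²)
-1967/k(-30) + t(50)/(-3149) = -1967*(-1/(30*(1 - 30))) + (31 - 1*50)/(-3149) = -1967/((-30*(-29))) + (31 - 50)*(-1/3149) = -1967/870 - 19*(-1/3149) = -1967*1/870 + 19/3149 = -1967/870 + 19/3149 = -6177553/2739630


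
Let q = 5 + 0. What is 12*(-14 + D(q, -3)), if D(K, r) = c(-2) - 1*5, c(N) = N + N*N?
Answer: -204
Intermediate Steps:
c(N) = N + N**2
q = 5
D(K, r) = -3 (D(K, r) = -2*(1 - 2) - 1*5 = -2*(-1) - 5 = 2 - 5 = -3)
12*(-14 + D(q, -3)) = 12*(-14 - 3) = 12*(-17) = -204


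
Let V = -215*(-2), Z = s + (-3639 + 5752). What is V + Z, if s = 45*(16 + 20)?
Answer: 4163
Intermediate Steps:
s = 1620 (s = 45*36 = 1620)
Z = 3733 (Z = 1620 + (-3639 + 5752) = 1620 + 2113 = 3733)
V = 430 (V = -43*(-10) = 430)
V + Z = 430 + 3733 = 4163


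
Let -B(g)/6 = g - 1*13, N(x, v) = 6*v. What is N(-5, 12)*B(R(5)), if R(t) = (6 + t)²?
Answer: -46656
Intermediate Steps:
B(g) = 78 - 6*g (B(g) = -6*(g - 1*13) = -6*(g - 13) = -6*(-13 + g) = 78 - 6*g)
N(-5, 12)*B(R(5)) = (6*12)*(78 - 6*(6 + 5)²) = 72*(78 - 6*11²) = 72*(78 - 6*121) = 72*(78 - 726) = 72*(-648) = -46656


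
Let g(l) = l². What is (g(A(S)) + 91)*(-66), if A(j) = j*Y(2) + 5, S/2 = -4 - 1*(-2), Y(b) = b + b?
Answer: -13992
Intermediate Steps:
Y(b) = 2*b
S = -4 (S = 2*(-4 - 1*(-2)) = 2*(-4 + 2) = 2*(-2) = -4)
A(j) = 5 + 4*j (A(j) = j*(2*2) + 5 = j*4 + 5 = 4*j + 5 = 5 + 4*j)
(g(A(S)) + 91)*(-66) = ((5 + 4*(-4))² + 91)*(-66) = ((5 - 16)² + 91)*(-66) = ((-11)² + 91)*(-66) = (121 + 91)*(-66) = 212*(-66) = -13992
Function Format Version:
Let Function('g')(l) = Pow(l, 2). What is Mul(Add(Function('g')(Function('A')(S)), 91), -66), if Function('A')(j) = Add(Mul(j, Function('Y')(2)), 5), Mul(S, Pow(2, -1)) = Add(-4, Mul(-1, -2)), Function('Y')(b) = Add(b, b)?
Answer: -13992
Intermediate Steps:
Function('Y')(b) = Mul(2, b)
S = -4 (S = Mul(2, Add(-4, Mul(-1, -2))) = Mul(2, Add(-4, 2)) = Mul(2, -2) = -4)
Function('A')(j) = Add(5, Mul(4, j)) (Function('A')(j) = Add(Mul(j, Mul(2, 2)), 5) = Add(Mul(j, 4), 5) = Add(Mul(4, j), 5) = Add(5, Mul(4, j)))
Mul(Add(Function('g')(Function('A')(S)), 91), -66) = Mul(Add(Pow(Add(5, Mul(4, -4)), 2), 91), -66) = Mul(Add(Pow(Add(5, -16), 2), 91), -66) = Mul(Add(Pow(-11, 2), 91), -66) = Mul(Add(121, 91), -66) = Mul(212, -66) = -13992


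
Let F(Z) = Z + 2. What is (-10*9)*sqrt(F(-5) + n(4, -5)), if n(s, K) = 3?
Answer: 0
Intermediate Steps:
F(Z) = 2 + Z
(-10*9)*sqrt(F(-5) + n(4, -5)) = (-10*9)*sqrt((2 - 5) + 3) = -90*sqrt(-3 + 3) = -90*sqrt(0) = -90*0 = 0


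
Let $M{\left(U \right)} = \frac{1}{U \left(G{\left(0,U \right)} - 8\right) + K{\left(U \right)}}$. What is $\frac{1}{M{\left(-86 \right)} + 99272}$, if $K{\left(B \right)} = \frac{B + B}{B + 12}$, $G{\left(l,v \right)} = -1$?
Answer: $\frac{28724}{2851488965} \approx 1.0073 \cdot 10^{-5}$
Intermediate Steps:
$K{\left(B \right)} = \frac{2 B}{12 + B}$
$M{\left(U \right)} = \frac{1}{- 9 U + \frac{2 U}{12 + U}}$ ($M{\left(U \right)} = \frac{1}{U \left(-1 - 8\right) + \frac{2 U}{12 + U}} = \frac{1}{U \left(-9\right) + \frac{2 U}{12 + U}} = \frac{1}{- 9 U + \frac{2 U}{12 + U}}$)
$\frac{1}{M{\left(-86 \right)} + 99272} = \frac{1}{\frac{12 - 86}{\left(-86\right) \left(-106 - -774\right)} + 99272} = \frac{1}{\left(- \frac{1}{86}\right) \frac{1}{-106 + 774} \left(-74\right) + 99272} = \frac{1}{\left(- \frac{1}{86}\right) \frac{1}{668} \left(-74\right) + 99272} = \frac{1}{\frac{37}{28724} + 99272} = \frac{1}{\frac{2851488965}{28724}} = \frac{28724}{2851488965}$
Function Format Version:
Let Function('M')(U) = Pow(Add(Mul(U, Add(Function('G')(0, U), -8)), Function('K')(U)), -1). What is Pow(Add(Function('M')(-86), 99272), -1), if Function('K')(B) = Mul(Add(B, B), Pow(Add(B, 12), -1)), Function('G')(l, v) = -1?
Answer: Rational(28724, 2851488965) ≈ 1.0073e-5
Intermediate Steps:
Function('K')(B) = Mul(2, B, Pow(Add(12, B), -1)) (Function('K')(B) = Mul(Mul(2, B), Pow(Add(12, B), -1)) = Mul(2, B, Pow(Add(12, B), -1)))
Function('M')(U) = Pow(Add(Mul(-9, U), Mul(2, U, Pow(Add(12, U), -1))), -1) (Function('M')(U) = Pow(Add(Mul(U, Add(-1, -8)), Mul(2, U, Pow(Add(12, U), -1))), -1) = Pow(Add(Mul(U, -9), Mul(2, U, Pow(Add(12, U), -1))), -1) = Pow(Add(Mul(-9, U), Mul(2, U, Pow(Add(12, U), -1))), -1))
Pow(Add(Function('M')(-86), 99272), -1) = Pow(Add(Mul(Pow(-86, -1), Pow(Add(-106, Mul(-9, -86)), -1), Add(12, -86)), 99272), -1) = Pow(Add(Mul(Rational(-1, 86), Pow(Add(-106, 774), -1), -74), 99272), -1) = Pow(Add(Mul(Rational(-1, 86), Pow(668, -1), -74), 99272), -1) = Pow(Add(Mul(Rational(-1, 86), Rational(1, 668), -74), 99272), -1) = Pow(Add(Rational(37, 28724), 99272), -1) = Pow(Rational(2851488965, 28724), -1) = Rational(28724, 2851488965)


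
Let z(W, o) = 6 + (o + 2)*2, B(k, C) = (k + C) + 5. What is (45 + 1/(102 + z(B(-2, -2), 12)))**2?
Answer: 37466641/18496 ≈ 2025.7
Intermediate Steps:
B(k, C) = 5 + C + k (B(k, C) = (C + k) + 5 = 5 + C + k)
z(W, o) = 10 + 2*o (z(W, o) = 6 + (2 + o)*2 = 6 + (4 + 2*o) = 10 + 2*o)
(45 + 1/(102 + z(B(-2, -2), 12)))**2 = (45 + 1/(102 + (10 + 2*12)))**2 = (45 + 1/(102 + (10 + 24)))**2 = (45 + 1/(102 + 34))**2 = (45 + 1/136)**2 = (6121/136)**2 = 37466641/18496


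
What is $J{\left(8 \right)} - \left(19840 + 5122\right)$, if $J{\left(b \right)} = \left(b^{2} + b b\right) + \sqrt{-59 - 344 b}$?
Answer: $-24834 + i \sqrt{2811} \approx -24834.0 + 53.019 i$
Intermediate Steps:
$J{\left(b \right)} = \sqrt{-59 - 344 b} + 2 b^{2}$ ($J{\left(b \right)} = \left(b^{2} + b^{2}\right) + \sqrt{-59 - 344 b} = 2 b^{2} + \sqrt{-59 - 344 b} = \sqrt{-59 - 344 b} + 2 b^{2}$)
$J{\left(8 \right)} - \left(19840 + 5122\right) = \left(\sqrt{-59 - 2752} + 2 \cdot 8^{2}\right) - \left(19840 + 5122\right) = \left(\sqrt{-59 - 2752} + 2 \cdot 64\right) - 24962 = \left(\sqrt{-2811} + 128\right) - 24962 = \left(i \sqrt{2811} + 128\right) - 24962 = \left(128 + i \sqrt{2811}\right) - 24962 = -24834 + i \sqrt{2811}$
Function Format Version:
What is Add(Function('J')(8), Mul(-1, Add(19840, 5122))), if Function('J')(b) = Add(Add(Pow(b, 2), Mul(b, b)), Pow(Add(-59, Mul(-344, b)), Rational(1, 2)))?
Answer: Add(-24834, Mul(I, Pow(2811, Rational(1, 2)))) ≈ Add(-24834., Mul(53.019, I))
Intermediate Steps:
Function('J')(b) = Add(Pow(Add(-59, Mul(-344, b)), Rational(1, 2)), Mul(2, Pow(b, 2))) (Function('J')(b) = Add(Add(Pow(b, 2), Pow(b, 2)), Pow(Add(-59, Mul(-344, b)), Rational(1, 2))) = Add(Mul(2, Pow(b, 2)), Pow(Add(-59, Mul(-344, b)), Rational(1, 2))) = Add(Pow(Add(-59, Mul(-344, b)), Rational(1, 2)), Mul(2, Pow(b, 2))))
Add(Function('J')(8), Mul(-1, Add(19840, 5122))) = Add(Add(Pow(Add(-59, Mul(-344, 8)), Rational(1, 2)), Mul(2, Pow(8, 2))), Mul(-1, Add(19840, 5122))) = Add(Add(Pow(Add(-59, -2752), Rational(1, 2)), Mul(2, 64)), Mul(-1, 24962)) = Add(Add(Pow(-2811, Rational(1, 2)), 128), -24962) = Add(Add(Mul(I, Pow(2811, Rational(1, 2))), 128), -24962) = Add(Add(128, Mul(I, Pow(2811, Rational(1, 2)))), -24962) = Add(-24834, Mul(I, Pow(2811, Rational(1, 2))))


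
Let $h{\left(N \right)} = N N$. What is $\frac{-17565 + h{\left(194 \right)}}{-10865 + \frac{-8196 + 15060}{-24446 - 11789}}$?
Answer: $- \frac{727272685}{393700139} \approx -1.8473$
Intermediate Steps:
$h{\left(N \right)} = N^{2}$
$\frac{-17565 + h{\left(194 \right)}}{-10865 + \frac{-8196 + 15060}{-24446 - 11789}} = \frac{-17565 + 194^{2}}{-10865 + \frac{-8196 + 15060}{-24446 - 11789}} = \frac{-17565 + 37636}{-10865 + \frac{6864}{-36235}} = \frac{20071}{-10865 + 6864 \left(- \frac{1}{36235}\right)} = \frac{20071}{-10865 - \frac{6864}{36235}} = \frac{20071}{- \frac{393700139}{36235}} = 20071 \left(- \frac{36235}{393700139}\right) = - \frac{727272685}{393700139}$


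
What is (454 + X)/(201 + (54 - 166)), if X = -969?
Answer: -515/89 ≈ -5.7865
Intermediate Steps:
(454 + X)/(201 + (54 - 166)) = (454 - 969)/(201 + (54 - 166)) = -515/(201 - 112) = -515/89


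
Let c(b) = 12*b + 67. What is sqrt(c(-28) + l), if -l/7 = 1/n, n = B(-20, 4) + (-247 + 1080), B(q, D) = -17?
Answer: I*sqrt(11195061)/204 ≈ 16.401*I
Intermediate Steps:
n = 816 (n = -17 + (-247 + 1080) = -17 + 833 = 816)
c(b) = 67 + 12*b
l = -7/816 ≈ -0.0085784
sqrt(c(-28) + l) = sqrt((67 + 12*(-28)) - 7/816) = sqrt((67 - 336) - 7/816) = sqrt(-269 - 7/816) = sqrt(-219511/816) = I*sqrt(11195061)/204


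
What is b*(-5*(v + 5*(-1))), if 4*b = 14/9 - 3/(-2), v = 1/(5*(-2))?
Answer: 935/48 ≈ 19.479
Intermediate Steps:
v = -⅒ (v = 1/(-10) = -⅒ ≈ -0.10000)
b = 55/72 (b = (14/9 - 3/(-2))/4 = (14*(⅑) - 3*(-½))/4 = (14/9 + 3/2)/4 = (¼)*(55/18) = 55/72 ≈ 0.76389)
b*(-5*(v + 5*(-1))) = 55*(-5*(-⅒ + 5*(-1)))/72 = 55*(-5*(-⅒ - 5))/72 = 55*(-5*(-51/10))/72 = (55/72)*(51/2) = 935/48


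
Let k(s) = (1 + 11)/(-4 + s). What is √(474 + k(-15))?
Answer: √170886/19 ≈ 21.757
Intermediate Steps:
k(s) = 12/(-4 + s)
√(474 + k(-15)) = √(474 + 12/(-4 - 15)) = √(474 + 12/(-19)) = √(474 + 12*(-1/19)) = √(474 - 12/19) = √(8994/19) = √170886/19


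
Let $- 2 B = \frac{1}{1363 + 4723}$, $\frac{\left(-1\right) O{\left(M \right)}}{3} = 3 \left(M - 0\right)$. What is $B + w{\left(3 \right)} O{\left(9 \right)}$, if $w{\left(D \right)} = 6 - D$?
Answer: $- \frac{2957797}{12172} \approx -243.0$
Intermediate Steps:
$O{\left(M \right)} = - 9 M$ ($O{\left(M \right)} = - 3 \cdot 3 \left(M - 0\right) = - 3 \cdot 3 \left(M + 0\right) = - 3 \cdot 3 M = - 9 M$)
$B = - \frac{1}{12172}$ ($B = - \frac{1}{2 \left(1363 + 4723\right)} = - \frac{1}{2 \cdot 6086} = \left(- \frac{1}{2}\right) \frac{1}{6086} = - \frac{1}{12172} \approx -8.2156 \cdot 10^{-5}$)
$B + w{\left(3 \right)} O{\left(9 \right)} = - \frac{1}{12172} + \left(6 - 3\right) \left(\left(-9\right) 9\right) = - \frac{1}{12172} + \left(6 - 3\right) \left(-81\right) = - \frac{1}{12172} + 3 \left(-81\right) = - \frac{1}{12172} - 243 = - \frac{2957797}{12172}$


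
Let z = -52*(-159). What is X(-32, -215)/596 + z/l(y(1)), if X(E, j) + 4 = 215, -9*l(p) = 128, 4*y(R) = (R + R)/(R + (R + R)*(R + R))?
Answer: -2770159/4768 ≈ -580.99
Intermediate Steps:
z = 8268
y(R) = R/(2*(R + 4*R²)) (y(R) = ((R + R)/(R + (R + R)*(R + R)))/4 = ((2*R)/(R + (2*R)*(2*R)))/4 = ((2*R)/(R + 4*R²))/4 = (2*R/(R + 4*R²))/4 = R/(2*(R + 4*R²)))
l(p) = -128/9 (l(p) = -⅑*128 = -128/9)
X(E, j) = 211 (X(E, j) = -4 + 215 = 211)
X(-32, -215)/596 + z/l(y(1)) = 211/596 + 8268/(-128/9) = 211*(1/596) + 8268*(-9/128) = 211/596 - 18603/32 = -2770159/4768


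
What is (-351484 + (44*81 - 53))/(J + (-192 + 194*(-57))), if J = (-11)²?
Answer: 347973/11129 ≈ 31.267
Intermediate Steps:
J = 121
(-351484 + (44*81 - 53))/(J + (-192 + 194*(-57))) = (-351484 + (44*81 - 53))/(121 + (-192 + 194*(-57))) = (-351484 + (3564 - 53))/(121 + (-192 - 11058)) = (-351484 + 3511)/(121 - 11250) = -347973/(-11129) = -347973*(-1/11129) = 347973/11129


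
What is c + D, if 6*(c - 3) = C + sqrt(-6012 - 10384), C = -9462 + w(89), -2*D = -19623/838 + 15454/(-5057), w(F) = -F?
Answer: -40062071389/25426596 + I*sqrt(4099)/3 ≈ -1575.6 + 21.341*I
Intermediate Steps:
D = 112183963/8475532 (D = -(-19623/838 + 15454/(-5057))/2 = -(-19623*1/838 + 15454*(-1/5057))/2 = -(-19623/838 - 15454/5057)/2 = -1/2*(-112183963/4237766) = 112183963/8475532 ≈ 13.236)
C = -9551 (C = -9462 - 1*89 = -9462 - 89 = -9551)
c = -9533/6 + I*sqrt(4099)/3 (c = 3 + (-9551 + sqrt(-6012 - 10384))/6 = 3 + (-9551 + sqrt(-16396))/6 = 3 + (-9551 + 2*I*sqrt(4099))/6 = 3 + (-9551/6 + I*sqrt(4099)/3) = -9533/6 + I*sqrt(4099)/3 ≈ -1588.8 + 21.341*I)
c + D = (-9533/6 + I*sqrt(4099)/3) + 112183963/8475532 = -40062071389/25426596 + I*sqrt(4099)/3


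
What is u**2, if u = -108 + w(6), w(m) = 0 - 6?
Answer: 12996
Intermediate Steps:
w(m) = -6
u = -114 (u = -108 - 6 = -114)
u**2 = (-114)**2 = 12996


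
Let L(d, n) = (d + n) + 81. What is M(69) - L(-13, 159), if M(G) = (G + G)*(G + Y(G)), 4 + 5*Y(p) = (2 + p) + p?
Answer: 65243/5 ≈ 13049.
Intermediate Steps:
L(d, n) = 81 + d + n
Y(p) = -⅖ + 2*p/5 (Y(p) = -⅘ + ((2 + p) + p)/5 = -⅘ + (2 + 2*p)/5 = -⅘ + (⅖ + 2*p/5) = -⅖ + 2*p/5)
M(G) = 2*G*(-⅖ + 7*G/5) (M(G) = (G + G)*(G + (-⅖ + 2*G/5)) = (2*G)*(-⅖ + 7*G/5) = 2*G*(-⅖ + 7*G/5))
M(69) - L(-13, 159) = (⅖)*69*(-2 + 7*69) - (81 - 13 + 159) = (⅖)*69*(-2 + 483) - 1*227 = (⅖)*69*481 - 227 = 66378/5 - 227 = 65243/5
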